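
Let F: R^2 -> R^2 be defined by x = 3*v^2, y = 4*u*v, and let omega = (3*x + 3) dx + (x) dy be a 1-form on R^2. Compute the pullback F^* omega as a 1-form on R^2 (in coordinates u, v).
F^* omega = (12*v^3) du + (6*v*(2*u*v + 9*v^2 + 3)) dv

Using F^*(f dg) = (f ∘ F) d(g ∘ F), substitute each coordinate x_i by F_i(u, v) in f_i, and replace dx_i by d F_i = (∂F_i/∂u) du + (∂F_i/∂v) dv.
  For the x component: f_1(F) = 9*v^2 + 3; d F_1 = (0) du + (6*v) dv
  For the y component: f_2(F) = 3*v^2; d F_2 = (4*v) du + (4*u) dv
Combining and collecting du, dv coefficients:
  coeff of du: 12*v^3
  coeff of dv: 6*v*(2*u*v + 9*v^2 + 3)
F^* omega = (12*v^3) du + (6*v*(2*u*v + 9*v^2 + 3)) dv.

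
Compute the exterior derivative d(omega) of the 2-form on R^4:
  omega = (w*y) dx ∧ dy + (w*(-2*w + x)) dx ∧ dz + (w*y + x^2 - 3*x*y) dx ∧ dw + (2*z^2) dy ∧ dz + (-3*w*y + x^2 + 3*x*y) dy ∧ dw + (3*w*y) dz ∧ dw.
d(omega) = (-w + 5*x + 4*y) dx ∧ dy ∧ dw + (-4*w + x) dx ∧ dz ∧ dw + (3*w) dy ∧ dz ∧ dw

For a 2-form omega = sum_{i<j} g_{ij} dx_i ∧ dx_j, the exterior derivative is
  d(omega) = sum_{i<j} d(g_{ij}) ∧ dx_i ∧ dx_j = sum_{i<j, k} (∂g_{ij}/∂x_k) dx_k ∧ dx_i ∧ dx_j.
Expand each term, using dx_k ∧ dx_i ∧ dx_j = sgn(permutation) dx_{(a)} ∧ dx_{(b)} ∧ dx_{(c)} with (a < b < c) sorted:
  d(w*y) includes (∂/∂w)(w*y) dw = (y) dw, which multiplied by dx ∧ dy gives (y) dx ∧ dy ∧ dw
  d(w*(-2*w + x)) includes (∂/∂w)(w*(-2*w + x)) dw = (-4*w + x) dw, which multiplied by dx ∧ dz gives (-4*w + x) dx ∧ dz ∧ dw
  d(w*y + x^2 - 3*x*y) includes (∂/∂y)(w*y + x^2 - 3*x*y) dy = (w - 3*x) dy, which multiplied by dx ∧ dw gives (-w + 3*x) dx ∧ dy ∧ dw
  d(-3*w*y + x^2 + 3*x*y) includes (∂/∂x)(-3*w*y + x^2 + 3*x*y) dx = (2*x + 3*y) dx, which multiplied by dy ∧ dw gives (2*x + 3*y) dx ∧ dy ∧ dw
  d(3*w*y) includes (∂/∂y)(3*w*y) dy = (3*w) dy, which multiplied by dz ∧ dw gives (3*w) dy ∧ dz ∧ dw
Collecting like 3-forms: d(omega) = (-w + 5*x + 4*y) dx ∧ dy ∧ dw + (-4*w + x) dx ∧ dz ∧ dw + (3*w) dy ∧ dz ∧ dw.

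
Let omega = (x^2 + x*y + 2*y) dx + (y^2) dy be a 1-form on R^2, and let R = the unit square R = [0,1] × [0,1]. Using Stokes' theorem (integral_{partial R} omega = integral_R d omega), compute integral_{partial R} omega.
integral_(partial R) omega = -5/2

Stokes: integral_partial_R omega = integral_R d omega with d omega = (∂Q/∂x - ∂P/∂y) dx ∧ dy.
  ∂Q/∂x = 0
  ∂P/∂y = x + 2
  integrand = ∂Q/∂x - ∂P/∂y = -x - 2.
Integrating over R: integral_0^1 integral_0^1 (-x - 2) dx dy = -5/2.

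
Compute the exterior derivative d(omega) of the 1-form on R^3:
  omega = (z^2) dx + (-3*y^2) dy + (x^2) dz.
d(omega) = (2*x - 2*z) dx ∧ dz

For a 1-form omega = sum_i f_i dx_i, the exterior derivative is
  d(omega) = sum_{i < j} (∂f_j/∂x_i - ∂f_i/∂x_j) dx_i ∧ dx_j.
  coefficient of dx ∧ dz: ∂f_3/∂x - ∂f_1/∂z = ∂(x^2)/∂x - ∂(z^2)/∂z = 2*x - 2*z
Assembling: d(omega) = (2*x - 2*z) dx ∧ dz.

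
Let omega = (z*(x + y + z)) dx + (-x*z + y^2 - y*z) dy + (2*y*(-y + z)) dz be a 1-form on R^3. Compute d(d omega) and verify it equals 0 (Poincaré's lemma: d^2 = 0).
d(d omega) = 0

Step 1: d omega = sum_{i<j} (∂f_j/∂x_i - ∂f_i/∂x_j) dx_i ∧ dx_j:
  coeff of dx ∧ dy: -2*z
  coeff of dx ∧ dz: -x - y - 2*z
  coeff of dy ∧ dz: x - 3*y + 2*z
Step 2: Apply d again to each 2-form coefficient. The only possible 3-form in R^3 is dx ∧ dy ∧ dz, with coefficient
  ∂(coeff of dy∧dz)/∂x - ∂(coeff of dx∧dz)/∂y + ∂(coeff of dx∧dy)/∂z
  = ∂/∂x (x - 3*y + 2*z) - ∂/∂y (-x - y - 2*z) + ∂/∂z (-2*z).
Each of these terms simplifies to sums of mixed partials that cancel in pairs. The result is 0 (by equality of mixed partials for smooth functions — Schwarz / Clairaut).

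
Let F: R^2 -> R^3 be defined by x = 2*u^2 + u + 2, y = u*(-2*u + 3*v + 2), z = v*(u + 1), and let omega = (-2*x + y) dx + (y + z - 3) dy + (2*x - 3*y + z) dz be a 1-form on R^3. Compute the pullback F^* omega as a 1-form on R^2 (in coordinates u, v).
F^* omega = (-16*u^3 - 18*u^2 + 4*u*v^2 + 9*u*v + 4*v^2 - 3*v - 10) du + (4*u^3 + 4*u^2*v + 12*u^2 - 4*u*v - 9*u + v + 4) dv

Using F^*(f dg) = (f ∘ F) d(g ∘ F), substitute each coordinate x_i by F_i(u, v) in f_i, and replace dx_i by d F_i = (∂F_i/∂u) du + (∂F_i/∂v) dv.
  For the x component: f_1(F) = -6*u^2 + 3*u*v - 4; d F_1 = (4*u + 1) du + (0) dv
  For the y component: f_2(F) = -2*u^2 + 4*u*v + 2*u + v - 3; d F_2 = (-4*u + 3*v + 2) du + (3*u) dv
  For the z component: f_3(F) = 10*u^2 - 8*u*v - 4*u + v + 4; d F_3 = (v) du + (u + 1) dv
Combining and collecting du, dv coefficients:
  coeff of du: -16*u^3 - 18*u^2 + 4*u*v^2 + 9*u*v + 4*v^2 - 3*v - 10
  coeff of dv: 4*u^3 + 4*u^2*v + 12*u^2 - 4*u*v - 9*u + v + 4
F^* omega = (-16*u^3 - 18*u^2 + 4*u*v^2 + 9*u*v + 4*v^2 - 3*v - 10) du + (4*u^3 + 4*u^2*v + 12*u^2 - 4*u*v - 9*u + v + 4) dv.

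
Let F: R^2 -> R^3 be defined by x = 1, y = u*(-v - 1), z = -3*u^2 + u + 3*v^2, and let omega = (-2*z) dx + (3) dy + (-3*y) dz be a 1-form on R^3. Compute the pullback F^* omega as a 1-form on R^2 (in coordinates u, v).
F^* omega = (-18*u^2*v - 18*u^2 + 3*u*v + 3*u - 3*v - 3) du + (3*u*(6*v^2 + 6*v - 1)) dv

Using F^*(f dg) = (f ∘ F) d(g ∘ F), substitute each coordinate x_i by F_i(u, v) in f_i, and replace dx_i by d F_i = (∂F_i/∂u) du + (∂F_i/∂v) dv.
  For the x component: f_1(F) = 6*u^2 - 2*u - 6*v^2; d F_1 = (0) du + (0) dv
  For the y component: f_2(F) = 3; d F_2 = (-v - 1) du + (-u) dv
  For the z component: f_3(F) = 3*u*(v + 1); d F_3 = (1 - 6*u) du + (6*v) dv
Combining and collecting du, dv coefficients:
  coeff of du: -18*u^2*v - 18*u^2 + 3*u*v + 3*u - 3*v - 3
  coeff of dv: 3*u*(6*v^2 + 6*v - 1)
F^* omega = (-18*u^2*v - 18*u^2 + 3*u*v + 3*u - 3*v - 3) du + (3*u*(6*v^2 + 6*v - 1)) dv.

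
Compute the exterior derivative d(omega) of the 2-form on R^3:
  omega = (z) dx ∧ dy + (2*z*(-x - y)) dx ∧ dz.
d(omega) = (2*z + 1) dx ∧ dy ∧ dz

For a 2-form omega = sum_{i<j} g_{ij} dx_i ∧ dx_j, the exterior derivative is
  d(omega) = sum_{i<j} d(g_{ij}) ∧ dx_i ∧ dx_j = sum_{i<j, k} (∂g_{ij}/∂x_k) dx_k ∧ dx_i ∧ dx_j.
Expand each term, using dx_k ∧ dx_i ∧ dx_j = sgn(permutation) dx_{(a)} ∧ dx_{(b)} ∧ dx_{(c)} with (a < b < c) sorted:
  d(z) includes (∂/∂z)(z) dz = (1) dz, which multiplied by dx ∧ dy gives (1) dx ∧ dy ∧ dz
  d(2*z*(-x - y)) includes (∂/∂y)(2*z*(-x - y)) dy = (-2*z) dy, which multiplied by dx ∧ dz gives (2*z) dx ∧ dy ∧ dz
Collecting like 3-forms: d(omega) = (2*z + 1) dx ∧ dy ∧ dz.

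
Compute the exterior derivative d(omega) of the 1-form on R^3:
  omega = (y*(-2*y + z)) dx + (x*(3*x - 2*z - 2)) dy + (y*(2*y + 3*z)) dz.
d(omega) = (6*x + 4*y - 3*z - 2) dx ∧ dy + (-y) dx ∧ dz + (2*x + 4*y + 3*z) dy ∧ dz

For a 1-form omega = sum_i f_i dx_i, the exterior derivative is
  d(omega) = sum_{i < j} (∂f_j/∂x_i - ∂f_i/∂x_j) dx_i ∧ dx_j.
  coefficient of dx ∧ dy: ∂f_2/∂x - ∂f_1/∂y = ∂(x*(3*x - 2*z - 2))/∂x - ∂(y*(-2*y + z))/∂y = 6*x + 4*y - 3*z - 2
  coefficient of dx ∧ dz: ∂f_3/∂x - ∂f_1/∂z = ∂(y*(2*y + 3*z))/∂x - ∂(y*(-2*y + z))/∂z = -y
  coefficient of dy ∧ dz: ∂f_3/∂y - ∂f_2/∂z = ∂(y*(2*y + 3*z))/∂y - ∂(x*(3*x - 2*z - 2))/∂z = 2*x + 4*y + 3*z
Assembling: d(omega) = (6*x + 4*y - 3*z - 2) dx ∧ dy + (-y) dx ∧ dz + (2*x + 4*y + 3*z) dy ∧ dz.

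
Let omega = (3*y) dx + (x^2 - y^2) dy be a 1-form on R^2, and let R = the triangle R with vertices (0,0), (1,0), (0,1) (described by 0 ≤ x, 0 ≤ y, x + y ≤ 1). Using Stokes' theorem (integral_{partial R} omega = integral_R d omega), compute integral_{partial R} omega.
integral_(partial R) omega = -7/6

Stokes: integral_partial_R omega = integral_R d omega with d omega = (∂Q/∂x - ∂P/∂y) dx ∧ dy.
  ∂Q/∂x = 2*x
  ∂P/∂y = 3
  integrand = ∂Q/∂x - ∂P/∂y = 2*x - 3.
Integrating over R: integral_0^1 integral_0^{1-x} (2*x - 3) dy dx = -7/6.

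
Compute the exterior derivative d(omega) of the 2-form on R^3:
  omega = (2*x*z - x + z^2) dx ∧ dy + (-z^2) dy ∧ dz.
d(omega) = (2*x + 2*z) dx ∧ dy ∧ dz

For a 2-form omega = sum_{i<j} g_{ij} dx_i ∧ dx_j, the exterior derivative is
  d(omega) = sum_{i<j} d(g_{ij}) ∧ dx_i ∧ dx_j = sum_{i<j, k} (∂g_{ij}/∂x_k) dx_k ∧ dx_i ∧ dx_j.
Expand each term, using dx_k ∧ dx_i ∧ dx_j = sgn(permutation) dx_{(a)} ∧ dx_{(b)} ∧ dx_{(c)} with (a < b < c) sorted:
  d(2*x*z - x + z^2) includes (∂/∂z)(2*x*z - x + z^2) dz = (2*x + 2*z) dz, which multiplied by dx ∧ dy gives (2*x + 2*z) dx ∧ dy ∧ dz
Collecting like 3-forms: d(omega) = (2*x + 2*z) dx ∧ dy ∧ dz.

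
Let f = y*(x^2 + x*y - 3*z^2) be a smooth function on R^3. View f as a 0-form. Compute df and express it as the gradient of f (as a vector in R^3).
df = (y*(2*x + y)) dx + (x^2 + 2*x*y - 3*z^2) dy + (-6*y*z) dz; grad f = (y*(2*x + y), x^2 + 2*x*y - 3*z^2, -6*y*z)

For a 0-form f, d f = (∂f/∂x) dx + (∂f/∂y) dy + (∂f/∂z) dz. The components of the vector representation are exactly the entries of grad f in Cartesian coordinates:
  ∂f/∂x = y*(2*x + y)
  ∂f/∂y = x^2 + 2*x*y - 3*z^2
  ∂f/∂z = -6*y*z.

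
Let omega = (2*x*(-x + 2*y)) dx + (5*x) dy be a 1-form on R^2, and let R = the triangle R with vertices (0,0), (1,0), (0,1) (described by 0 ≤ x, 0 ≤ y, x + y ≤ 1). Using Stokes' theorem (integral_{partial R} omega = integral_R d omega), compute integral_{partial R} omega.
integral_(partial R) omega = 11/6

Stokes: integral_partial_R omega = integral_R d omega with d omega = (∂Q/∂x - ∂P/∂y) dx ∧ dy.
  ∂Q/∂x = 5
  ∂P/∂y = 4*x
  integrand = ∂Q/∂x - ∂P/∂y = 5 - 4*x.
Integrating over R: integral_0^1 integral_0^{1-x} (5 - 4*x) dy dx = 11/6.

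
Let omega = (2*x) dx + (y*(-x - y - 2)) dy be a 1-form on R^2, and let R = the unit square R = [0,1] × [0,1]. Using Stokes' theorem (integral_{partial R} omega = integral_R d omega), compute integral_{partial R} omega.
integral_(partial R) omega = -1/2

Stokes: integral_partial_R omega = integral_R d omega with d omega = (∂Q/∂x - ∂P/∂y) dx ∧ dy.
  ∂Q/∂x = -y
  ∂P/∂y = 0
  integrand = ∂Q/∂x - ∂P/∂y = -y.
Integrating over R: integral_0^1 integral_0^1 (-y) dx dy = -1/2.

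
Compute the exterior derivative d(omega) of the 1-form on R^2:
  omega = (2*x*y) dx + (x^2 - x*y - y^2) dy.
d(omega) = (-y) dx ∧ dy

For a 1-form omega = sum_i f_i dx_i, the exterior derivative is
  d(omega) = sum_{i < j} (∂f_j/∂x_i - ∂f_i/∂x_j) dx_i ∧ dx_j.
  coefficient of dx ∧ dy: ∂f_2/∂x - ∂f_1/∂y = ∂(x^2 - x*y - y^2)/∂x - ∂(2*x*y)/∂y = -y
Assembling: d(omega) = (-y) dx ∧ dy.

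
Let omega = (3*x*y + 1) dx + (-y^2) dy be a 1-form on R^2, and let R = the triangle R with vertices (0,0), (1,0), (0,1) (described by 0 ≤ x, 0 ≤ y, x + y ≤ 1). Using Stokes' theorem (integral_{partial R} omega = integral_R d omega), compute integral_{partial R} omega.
integral_(partial R) omega = -1/2

Stokes: integral_partial_R omega = integral_R d omega with d omega = (∂Q/∂x - ∂P/∂y) dx ∧ dy.
  ∂Q/∂x = 0
  ∂P/∂y = 3*x
  integrand = ∂Q/∂x - ∂P/∂y = -3*x.
Integrating over R: integral_0^1 integral_0^{1-x} (-3*x) dy dx = -1/2.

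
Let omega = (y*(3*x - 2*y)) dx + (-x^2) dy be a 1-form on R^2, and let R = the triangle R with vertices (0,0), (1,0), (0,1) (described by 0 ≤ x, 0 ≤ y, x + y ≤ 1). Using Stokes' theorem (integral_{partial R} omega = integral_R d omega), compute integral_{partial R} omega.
integral_(partial R) omega = -1/6

Stokes: integral_partial_R omega = integral_R d omega with d omega = (∂Q/∂x - ∂P/∂y) dx ∧ dy.
  ∂Q/∂x = -2*x
  ∂P/∂y = 3*x - 4*y
  integrand = ∂Q/∂x - ∂P/∂y = -5*x + 4*y.
Integrating over R: integral_0^1 integral_0^{1-x} (-5*x + 4*y) dy dx = -1/6.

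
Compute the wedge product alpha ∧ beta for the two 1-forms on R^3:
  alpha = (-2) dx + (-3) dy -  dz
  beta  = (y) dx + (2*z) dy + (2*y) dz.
alpha ∧ beta = (3*y - 4*z) dx ∧ dy + (-3*y) dx ∧ dz + (-6*y + 2*z) dy ∧ dz

Distribute the wedge, using dx_i ∧ dx_j = -dx_j ∧ dx_i and dx_i ∧ dx_i = 0. For each pair (i, j) with i < j, the coefficient of dx_i ∧ dx_j in alpha ∧ beta is (alpha_i * beta_j - alpha_j * beta_i). Collecting: alpha ∧ beta = (3*y - 4*z) dx ∧ dy + (-3*y) dx ∧ dz + (-6*y + 2*z) dy ∧ dz.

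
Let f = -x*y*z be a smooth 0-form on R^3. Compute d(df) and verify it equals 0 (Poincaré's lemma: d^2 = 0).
d(df) = 0

Step 1: df = sum_i (∂f/∂x_i) dx_i = (-y*z) dx + (-x*z) dy + (-x*y) dz.
Step 2: Apply d again. Using the 1-form formula, the coefficient of dx ∧ dy in d(df) is ∂^2 f/∂x ∂y - ∂^2 f/∂y ∂x = (-z) - (-z) = 0 (equality of mixed partials for smooth f).
Similarly for dx ∧ dz and dy ∧ dz — all coefficients vanish. So d(df) = 0.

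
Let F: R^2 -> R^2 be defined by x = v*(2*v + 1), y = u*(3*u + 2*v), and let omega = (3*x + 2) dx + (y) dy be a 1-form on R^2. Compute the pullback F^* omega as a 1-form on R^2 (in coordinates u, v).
F^* omega = (2*u*(9*u^2 + 9*u*v + 2*v^2)) du + (6*u^3 + 4*u^2*v + 24*v^3 + 18*v^2 + 11*v + 2) dv

Using F^*(f dg) = (f ∘ F) d(g ∘ F), substitute each coordinate x_i by F_i(u, v) in f_i, and replace dx_i by d F_i = (∂F_i/∂u) du + (∂F_i/∂v) dv.
  For the x component: f_1(F) = 6*v^2 + 3*v + 2; d F_1 = (0) du + (4*v + 1) dv
  For the y component: f_2(F) = u*(3*u + 2*v); d F_2 = (6*u + 2*v) du + (2*u) dv
Combining and collecting du, dv coefficients:
  coeff of du: 2*u*(9*u^2 + 9*u*v + 2*v^2)
  coeff of dv: 6*u^3 + 4*u^2*v + 24*v^3 + 18*v^2 + 11*v + 2
F^* omega = (2*u*(9*u^2 + 9*u*v + 2*v^2)) du + (6*u^3 + 4*u^2*v + 24*v^3 + 18*v^2 + 11*v + 2) dv.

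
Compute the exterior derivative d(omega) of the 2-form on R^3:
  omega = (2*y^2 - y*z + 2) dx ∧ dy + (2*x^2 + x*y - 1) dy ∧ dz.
d(omega) = (4*x) dx ∧ dy ∧ dz

For a 2-form omega = sum_{i<j} g_{ij} dx_i ∧ dx_j, the exterior derivative is
  d(omega) = sum_{i<j} d(g_{ij}) ∧ dx_i ∧ dx_j = sum_{i<j, k} (∂g_{ij}/∂x_k) dx_k ∧ dx_i ∧ dx_j.
Expand each term, using dx_k ∧ dx_i ∧ dx_j = sgn(permutation) dx_{(a)} ∧ dx_{(b)} ∧ dx_{(c)} with (a < b < c) sorted:
  d(2*y^2 - y*z + 2) includes (∂/∂z)(2*y^2 - y*z + 2) dz = (-y) dz, which multiplied by dx ∧ dy gives (-y) dx ∧ dy ∧ dz
  d(2*x^2 + x*y - 1) includes (∂/∂x)(2*x^2 + x*y - 1) dx = (4*x + y) dx, which multiplied by dy ∧ dz gives (4*x + y) dx ∧ dy ∧ dz
Collecting like 3-forms: d(omega) = (4*x) dx ∧ dy ∧ dz.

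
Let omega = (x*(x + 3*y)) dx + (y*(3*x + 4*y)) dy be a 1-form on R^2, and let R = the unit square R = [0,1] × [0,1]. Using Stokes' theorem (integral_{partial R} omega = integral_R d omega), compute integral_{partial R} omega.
integral_(partial R) omega = 0

Stokes: integral_partial_R omega = integral_R d omega with d omega = (∂Q/∂x - ∂P/∂y) dx ∧ dy.
  ∂Q/∂x = 3*y
  ∂P/∂y = 3*x
  integrand = ∂Q/∂x - ∂P/∂y = -3*x + 3*y.
Integrating over R: integral_0^1 integral_0^1 (-3*x + 3*y) dx dy = 0.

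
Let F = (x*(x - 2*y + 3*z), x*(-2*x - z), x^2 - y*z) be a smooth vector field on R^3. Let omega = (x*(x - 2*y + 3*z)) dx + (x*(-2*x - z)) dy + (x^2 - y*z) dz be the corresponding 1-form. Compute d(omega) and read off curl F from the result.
d(omega) = (x - z) dy ∧ dz + (x) dz ∧ dx + (-2*x - z) dx ∧ dy; curl F = (x - z, x, -2*x - z)

d omega = sum_{i<j} (∂f_j/∂x_i - ∂f_i/∂x_j) dx_i ∧ dx_j. Under the identification (dy ∧ dz, dz ∧ dx, dx ∧ dy) ↔ (e_x, e_y, e_z), the coefficients are exactly the components of curl F. Compute:
  ∂R/∂y - ∂Q/∂z = (-z) - (-x) = x - z
  ∂P/∂z - ∂R/∂x = (3*x) - (2*x) = x
  ∂Q/∂x - ∂P/∂y = (-4*x - z) - (-2*x) = -2*x - z.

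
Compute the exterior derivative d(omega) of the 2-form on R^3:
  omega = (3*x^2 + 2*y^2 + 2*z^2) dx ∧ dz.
d(omega) = (-4*y) dx ∧ dy ∧ dz

For a 2-form omega = sum_{i<j} g_{ij} dx_i ∧ dx_j, the exterior derivative is
  d(omega) = sum_{i<j} d(g_{ij}) ∧ dx_i ∧ dx_j = sum_{i<j, k} (∂g_{ij}/∂x_k) dx_k ∧ dx_i ∧ dx_j.
Expand each term, using dx_k ∧ dx_i ∧ dx_j = sgn(permutation) dx_{(a)} ∧ dx_{(b)} ∧ dx_{(c)} with (a < b < c) sorted:
  d(3*x^2 + 2*y^2 + 2*z^2) includes (∂/∂y)(3*x^2 + 2*y^2 + 2*z^2) dy = (4*y) dy, which multiplied by dx ∧ dz gives (-4*y) dx ∧ dy ∧ dz
Collecting like 3-forms: d(omega) = (-4*y) dx ∧ dy ∧ dz.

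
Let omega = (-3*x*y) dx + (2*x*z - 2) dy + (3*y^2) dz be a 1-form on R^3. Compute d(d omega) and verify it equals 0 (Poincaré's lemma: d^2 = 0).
d(d omega) = 0

Step 1: d omega = sum_{i<j} (∂f_j/∂x_i - ∂f_i/∂x_j) dx_i ∧ dx_j:
  coeff of dx ∧ dy: 3*x + 2*z
  coeff of dx ∧ dz: 0
  coeff of dy ∧ dz: -2*x + 6*y
Step 2: Apply d again to each 2-form coefficient. The only possible 3-form in R^3 is dx ∧ dy ∧ dz, with coefficient
  ∂(coeff of dy∧dz)/∂x - ∂(coeff of dx∧dz)/∂y + ∂(coeff of dx∧dy)/∂z
  = ∂/∂x (-2*x + 6*y) - ∂/∂y (0) + ∂/∂z (3*x + 2*z).
Each of these terms simplifies to sums of mixed partials that cancel in pairs. The result is 0 (by equality of mixed partials for smooth functions — Schwarz / Clairaut).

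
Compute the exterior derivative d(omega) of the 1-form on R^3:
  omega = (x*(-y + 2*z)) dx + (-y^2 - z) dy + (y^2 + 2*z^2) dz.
d(omega) = (x) dx ∧ dy + (-2*x) dx ∧ dz + (2*y + 1) dy ∧ dz

For a 1-form omega = sum_i f_i dx_i, the exterior derivative is
  d(omega) = sum_{i < j} (∂f_j/∂x_i - ∂f_i/∂x_j) dx_i ∧ dx_j.
  coefficient of dx ∧ dy: ∂f_2/∂x - ∂f_1/∂y = ∂(-y^2 - z)/∂x - ∂(x*(-y + 2*z))/∂y = x
  coefficient of dx ∧ dz: ∂f_3/∂x - ∂f_1/∂z = ∂(y^2 + 2*z^2)/∂x - ∂(x*(-y + 2*z))/∂z = -2*x
  coefficient of dy ∧ dz: ∂f_3/∂y - ∂f_2/∂z = ∂(y^2 + 2*z^2)/∂y - ∂(-y^2 - z)/∂z = 2*y + 1
Assembling: d(omega) = (x) dx ∧ dy + (-2*x) dx ∧ dz + (2*y + 1) dy ∧ dz.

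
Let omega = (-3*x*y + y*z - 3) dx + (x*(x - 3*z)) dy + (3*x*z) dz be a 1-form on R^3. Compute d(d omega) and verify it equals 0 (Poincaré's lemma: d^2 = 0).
d(d omega) = 0

Step 1: d omega = sum_{i<j} (∂f_j/∂x_i - ∂f_i/∂x_j) dx_i ∧ dx_j:
  coeff of dx ∧ dy: 5*x - 4*z
  coeff of dx ∧ dz: -y + 3*z
  coeff of dy ∧ dz: 3*x
Step 2: Apply d again to each 2-form coefficient. The only possible 3-form in R^3 is dx ∧ dy ∧ dz, with coefficient
  ∂(coeff of dy∧dz)/∂x - ∂(coeff of dx∧dz)/∂y + ∂(coeff of dx∧dy)/∂z
  = ∂/∂x (3*x) - ∂/∂y (-y + 3*z) + ∂/∂z (5*x - 4*z).
Each of these terms simplifies to sums of mixed partials that cancel in pairs. The result is 0 (by equality of mixed partials for smooth functions — Schwarz / Clairaut).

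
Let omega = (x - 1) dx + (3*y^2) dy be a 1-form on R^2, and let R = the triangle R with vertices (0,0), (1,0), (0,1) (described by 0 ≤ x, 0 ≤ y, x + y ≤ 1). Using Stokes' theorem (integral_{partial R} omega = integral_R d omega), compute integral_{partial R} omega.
integral_(partial R) omega = 0

Stokes: integral_partial_R omega = integral_R d omega with d omega = (∂Q/∂x - ∂P/∂y) dx ∧ dy.
  ∂Q/∂x = 0
  ∂P/∂y = 0
  integrand = ∂Q/∂x - ∂P/∂y = 0.
Integrating over R: integral_0^1 integral_0^{1-x} (0) dy dx = 0.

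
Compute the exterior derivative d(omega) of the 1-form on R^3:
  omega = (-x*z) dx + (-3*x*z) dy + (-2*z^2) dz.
d(omega) = (-3*z) dx ∧ dy + (x) dx ∧ dz + (3*x) dy ∧ dz

For a 1-form omega = sum_i f_i dx_i, the exterior derivative is
  d(omega) = sum_{i < j} (∂f_j/∂x_i - ∂f_i/∂x_j) dx_i ∧ dx_j.
  coefficient of dx ∧ dy: ∂f_2/∂x - ∂f_1/∂y = ∂(-3*x*z)/∂x - ∂(-x*z)/∂y = -3*z
  coefficient of dx ∧ dz: ∂f_3/∂x - ∂f_1/∂z = ∂(-2*z^2)/∂x - ∂(-x*z)/∂z = x
  coefficient of dy ∧ dz: ∂f_3/∂y - ∂f_2/∂z = ∂(-2*z^2)/∂y - ∂(-3*x*z)/∂z = 3*x
Assembling: d(omega) = (-3*z) dx ∧ dy + (x) dx ∧ dz + (3*x) dy ∧ dz.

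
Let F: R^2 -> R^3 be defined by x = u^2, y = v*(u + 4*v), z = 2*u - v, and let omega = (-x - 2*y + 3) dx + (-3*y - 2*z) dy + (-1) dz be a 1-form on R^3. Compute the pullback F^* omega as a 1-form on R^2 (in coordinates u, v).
F^* omega = (-2*u^3 - 4*u^2*v - 19*u*v^2 - 4*u*v + 6*u - 12*v^3 + 2*v^2 - 2) du + (-3*u^2*v - 4*u^2 - 36*u*v^2 - 30*u*v - 96*v^3 + 16*v^2 + 1) dv

Using F^*(f dg) = (f ∘ F) d(g ∘ F), substitute each coordinate x_i by F_i(u, v) in f_i, and replace dx_i by d F_i = (∂F_i/∂u) du + (∂F_i/∂v) dv.
  For the x component: f_1(F) = -u^2 - 2*u*v - 8*v^2 + 3; d F_1 = (2*u) du + (0) dv
  For the y component: f_2(F) = -3*u*v - 4*u - 12*v^2 + 2*v; d F_2 = (v) du + (u + 8*v) dv
  For the z component: f_3(F) = -1; d F_3 = (2) du + (-1) dv
Combining and collecting du, dv coefficients:
  coeff of du: -2*u^3 - 4*u^2*v - 19*u*v^2 - 4*u*v + 6*u - 12*v^3 + 2*v^2 - 2
  coeff of dv: -3*u^2*v - 4*u^2 - 36*u*v^2 - 30*u*v - 96*v^3 + 16*v^2 + 1
F^* omega = (-2*u^3 - 4*u^2*v - 19*u*v^2 - 4*u*v + 6*u - 12*v^3 + 2*v^2 - 2) du + (-3*u^2*v - 4*u^2 - 36*u*v^2 - 30*u*v - 96*v^3 + 16*v^2 + 1) dv.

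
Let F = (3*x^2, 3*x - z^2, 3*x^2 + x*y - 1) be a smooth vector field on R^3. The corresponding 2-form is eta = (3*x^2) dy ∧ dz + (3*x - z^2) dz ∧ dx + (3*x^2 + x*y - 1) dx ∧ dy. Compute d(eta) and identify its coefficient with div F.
d(eta) = (6*x) dx ∧ dy ∧ dz; div F = 6*x

For a 2-form in R^3 of the form above, applying d gives a 3-form with coefficient ∂P/∂x + ∂Q/∂y + ∂R/∂z:
  ∂P/∂x = 6*x
  ∂Q/∂y = 0
  ∂R/∂z = 0
Sum = 6*x, which is exactly div F.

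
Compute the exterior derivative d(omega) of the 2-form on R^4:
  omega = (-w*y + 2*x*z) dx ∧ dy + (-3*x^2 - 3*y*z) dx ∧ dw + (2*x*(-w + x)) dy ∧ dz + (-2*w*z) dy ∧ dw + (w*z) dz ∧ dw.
d(omega) = (-2*w + 6*x) dx ∧ dy ∧ dz + (-y + 3*z) dx ∧ dy ∧ dw + (3*y) dx ∧ dz ∧ dw + (2*w - 2*x) dy ∧ dz ∧ dw

For a 2-form omega = sum_{i<j} g_{ij} dx_i ∧ dx_j, the exterior derivative is
  d(omega) = sum_{i<j} d(g_{ij}) ∧ dx_i ∧ dx_j = sum_{i<j, k} (∂g_{ij}/∂x_k) dx_k ∧ dx_i ∧ dx_j.
Expand each term, using dx_k ∧ dx_i ∧ dx_j = sgn(permutation) dx_{(a)} ∧ dx_{(b)} ∧ dx_{(c)} with (a < b < c) sorted:
  d(-w*y + 2*x*z) includes (∂/∂z)(-w*y + 2*x*z) dz = (2*x) dz, which multiplied by dx ∧ dy gives (2*x) dx ∧ dy ∧ dz
  d(-w*y + 2*x*z) includes (∂/∂w)(-w*y + 2*x*z) dw = (-y) dw, which multiplied by dx ∧ dy gives (-y) dx ∧ dy ∧ dw
  d(-3*x^2 - 3*y*z) includes (∂/∂y)(-3*x^2 - 3*y*z) dy = (-3*z) dy, which multiplied by dx ∧ dw gives (3*z) dx ∧ dy ∧ dw
  d(-3*x^2 - 3*y*z) includes (∂/∂z)(-3*x^2 - 3*y*z) dz = (-3*y) dz, which multiplied by dx ∧ dw gives (3*y) dx ∧ dz ∧ dw
  d(2*x*(-w + x)) includes (∂/∂x)(2*x*(-w + x)) dx = (-2*w + 4*x) dx, which multiplied by dy ∧ dz gives (-2*w + 4*x) dx ∧ dy ∧ dz
  d(2*x*(-w + x)) includes (∂/∂w)(2*x*(-w + x)) dw = (-2*x) dw, which multiplied by dy ∧ dz gives (-2*x) dy ∧ dz ∧ dw
  d(-2*w*z) includes (∂/∂z)(-2*w*z) dz = (-2*w) dz, which multiplied by dy ∧ dw gives (2*w) dy ∧ dz ∧ dw
Collecting like 3-forms: d(omega) = (-2*w + 6*x) dx ∧ dy ∧ dz + (-y + 3*z) dx ∧ dy ∧ dw + (3*y) dx ∧ dz ∧ dw + (2*w - 2*x) dy ∧ dz ∧ dw.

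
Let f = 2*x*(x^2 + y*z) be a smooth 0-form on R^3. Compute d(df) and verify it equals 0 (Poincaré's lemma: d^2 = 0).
d(df) = 0

Step 1: df = sum_i (∂f/∂x_i) dx_i = (6*x^2 + 2*y*z) dx + (2*x*z) dy + (2*x*y) dz.
Step 2: Apply d again. Using the 1-form formula, the coefficient of dx ∧ dy in d(df) is ∂^2 f/∂x ∂y - ∂^2 f/∂y ∂x = (2*z) - (2*z) = 0 (equality of mixed partials for smooth f).
Similarly for dx ∧ dz and dy ∧ dz — all coefficients vanish. So d(df) = 0.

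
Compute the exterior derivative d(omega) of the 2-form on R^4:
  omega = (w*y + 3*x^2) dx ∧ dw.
d(omega) = (-w) dx ∧ dy ∧ dw

For a 2-form omega = sum_{i<j} g_{ij} dx_i ∧ dx_j, the exterior derivative is
  d(omega) = sum_{i<j} d(g_{ij}) ∧ dx_i ∧ dx_j = sum_{i<j, k} (∂g_{ij}/∂x_k) dx_k ∧ dx_i ∧ dx_j.
Expand each term, using dx_k ∧ dx_i ∧ dx_j = sgn(permutation) dx_{(a)} ∧ dx_{(b)} ∧ dx_{(c)} with (a < b < c) sorted:
  d(w*y + 3*x^2) includes (∂/∂y)(w*y + 3*x^2) dy = (w) dy, which multiplied by dx ∧ dw gives (-w) dx ∧ dy ∧ dw
Collecting like 3-forms: d(omega) = (-w) dx ∧ dy ∧ dw.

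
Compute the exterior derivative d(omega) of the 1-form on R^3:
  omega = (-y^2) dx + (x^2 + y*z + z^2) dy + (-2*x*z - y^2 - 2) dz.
d(omega) = (2*x + 2*y) dx ∧ dy + (-2*z) dx ∧ dz + (-3*y - 2*z) dy ∧ dz

For a 1-form omega = sum_i f_i dx_i, the exterior derivative is
  d(omega) = sum_{i < j} (∂f_j/∂x_i - ∂f_i/∂x_j) dx_i ∧ dx_j.
  coefficient of dx ∧ dy: ∂f_2/∂x - ∂f_1/∂y = ∂(x^2 + y*z + z^2)/∂x - ∂(-y^2)/∂y = 2*x + 2*y
  coefficient of dx ∧ dz: ∂f_3/∂x - ∂f_1/∂z = ∂(-2*x*z - y^2 - 2)/∂x - ∂(-y^2)/∂z = -2*z
  coefficient of dy ∧ dz: ∂f_3/∂y - ∂f_2/∂z = ∂(-2*x*z - y^2 - 2)/∂y - ∂(x^2 + y*z + z^2)/∂z = -3*y - 2*z
Assembling: d(omega) = (2*x + 2*y) dx ∧ dy + (-2*z) dx ∧ dz + (-3*y - 2*z) dy ∧ dz.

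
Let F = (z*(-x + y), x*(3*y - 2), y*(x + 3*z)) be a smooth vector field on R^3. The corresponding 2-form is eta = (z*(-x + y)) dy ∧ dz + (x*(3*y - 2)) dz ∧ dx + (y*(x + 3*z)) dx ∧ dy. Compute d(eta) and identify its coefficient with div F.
d(eta) = (3*x + 3*y - z) dx ∧ dy ∧ dz; div F = 3*x + 3*y - z

For a 2-form in R^3 of the form above, applying d gives a 3-form with coefficient ∂P/∂x + ∂Q/∂y + ∂R/∂z:
  ∂P/∂x = -z
  ∂Q/∂y = 3*x
  ∂R/∂z = 3*y
Sum = 3*x + 3*y - z, which is exactly div F.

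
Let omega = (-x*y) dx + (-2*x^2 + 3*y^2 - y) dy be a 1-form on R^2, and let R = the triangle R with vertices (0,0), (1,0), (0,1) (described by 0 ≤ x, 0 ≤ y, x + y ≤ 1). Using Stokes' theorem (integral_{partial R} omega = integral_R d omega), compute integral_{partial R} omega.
integral_(partial R) omega = -1/2

Stokes: integral_partial_R omega = integral_R d omega with d omega = (∂Q/∂x - ∂P/∂y) dx ∧ dy.
  ∂Q/∂x = -4*x
  ∂P/∂y = -x
  integrand = ∂Q/∂x - ∂P/∂y = -3*x.
Integrating over R: integral_0^1 integral_0^{1-x} (-3*x) dy dx = -1/2.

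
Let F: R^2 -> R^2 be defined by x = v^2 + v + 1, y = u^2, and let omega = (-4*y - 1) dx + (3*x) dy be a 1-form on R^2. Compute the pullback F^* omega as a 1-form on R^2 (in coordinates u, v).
F^* omega = (6*u*(v^2 + v + 1)) du + (-8*u^2*v - 4*u^2 - 2*v - 1) dv

Using F^*(f dg) = (f ∘ F) d(g ∘ F), substitute each coordinate x_i by F_i(u, v) in f_i, and replace dx_i by d F_i = (∂F_i/∂u) du + (∂F_i/∂v) dv.
  For the x component: f_1(F) = -4*u^2 - 1; d F_1 = (0) du + (2*v + 1) dv
  For the y component: f_2(F) = 3*v^2 + 3*v + 3; d F_2 = (2*u) du + (0) dv
Combining and collecting du, dv coefficients:
  coeff of du: 6*u*(v^2 + v + 1)
  coeff of dv: -8*u^2*v - 4*u^2 - 2*v - 1
F^* omega = (6*u*(v^2 + v + 1)) du + (-8*u^2*v - 4*u^2 - 2*v - 1) dv.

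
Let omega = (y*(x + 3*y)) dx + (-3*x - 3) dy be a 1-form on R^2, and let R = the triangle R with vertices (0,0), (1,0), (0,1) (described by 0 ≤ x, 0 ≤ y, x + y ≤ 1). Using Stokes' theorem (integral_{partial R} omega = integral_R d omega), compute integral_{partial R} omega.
integral_(partial R) omega = -8/3

Stokes: integral_partial_R omega = integral_R d omega with d omega = (∂Q/∂x - ∂P/∂y) dx ∧ dy.
  ∂Q/∂x = -3
  ∂P/∂y = x + 6*y
  integrand = ∂Q/∂x - ∂P/∂y = -x - 6*y - 3.
Integrating over R: integral_0^1 integral_0^{1-x} (-x - 6*y - 3) dy dx = -8/3.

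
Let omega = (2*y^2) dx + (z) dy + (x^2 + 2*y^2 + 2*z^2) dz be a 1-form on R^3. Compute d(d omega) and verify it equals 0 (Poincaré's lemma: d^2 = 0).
d(d omega) = 0

Step 1: d omega = sum_{i<j} (∂f_j/∂x_i - ∂f_i/∂x_j) dx_i ∧ dx_j:
  coeff of dx ∧ dy: -4*y
  coeff of dx ∧ dz: 2*x
  coeff of dy ∧ dz: 4*y - 1
Step 2: Apply d again to each 2-form coefficient. The only possible 3-form in R^3 is dx ∧ dy ∧ dz, with coefficient
  ∂(coeff of dy∧dz)/∂x - ∂(coeff of dx∧dz)/∂y + ∂(coeff of dx∧dy)/∂z
  = ∂/∂x (4*y - 1) - ∂/∂y (2*x) + ∂/∂z (-4*y).
Each of these terms simplifies to sums of mixed partials that cancel in pairs. The result is 0 (by equality of mixed partials for smooth functions — Schwarz / Clairaut).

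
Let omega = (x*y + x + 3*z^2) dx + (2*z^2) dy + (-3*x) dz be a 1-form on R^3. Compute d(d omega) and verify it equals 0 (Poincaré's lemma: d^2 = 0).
d(d omega) = 0

Step 1: d omega = sum_{i<j} (∂f_j/∂x_i - ∂f_i/∂x_j) dx_i ∧ dx_j:
  coeff of dx ∧ dy: -x
  coeff of dx ∧ dz: -6*z - 3
  coeff of dy ∧ dz: -4*z
Step 2: Apply d again to each 2-form coefficient. The only possible 3-form in R^3 is dx ∧ dy ∧ dz, with coefficient
  ∂(coeff of dy∧dz)/∂x - ∂(coeff of dx∧dz)/∂y + ∂(coeff of dx∧dy)/∂z
  = ∂/∂x (-4*z) - ∂/∂y (-6*z - 3) + ∂/∂z (-x).
Each of these terms simplifies to sums of mixed partials that cancel in pairs. The result is 0 (by equality of mixed partials for smooth functions — Schwarz / Clairaut).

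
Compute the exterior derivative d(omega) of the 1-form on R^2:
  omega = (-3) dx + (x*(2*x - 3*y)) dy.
d(omega) = (4*x - 3*y) dx ∧ dy

For a 1-form omega = sum_i f_i dx_i, the exterior derivative is
  d(omega) = sum_{i < j} (∂f_j/∂x_i - ∂f_i/∂x_j) dx_i ∧ dx_j.
  coefficient of dx ∧ dy: ∂f_2/∂x - ∂f_1/∂y = ∂(x*(2*x - 3*y))/∂x - ∂(-3)/∂y = 4*x - 3*y
Assembling: d(omega) = (4*x - 3*y) dx ∧ dy.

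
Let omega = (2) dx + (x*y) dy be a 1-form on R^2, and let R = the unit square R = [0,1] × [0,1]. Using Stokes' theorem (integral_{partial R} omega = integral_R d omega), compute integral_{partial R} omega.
integral_(partial R) omega = 1/2

Stokes: integral_partial_R omega = integral_R d omega with d omega = (∂Q/∂x - ∂P/∂y) dx ∧ dy.
  ∂Q/∂x = y
  ∂P/∂y = 0
  integrand = ∂Q/∂x - ∂P/∂y = y.
Integrating over R: integral_0^1 integral_0^1 (y) dx dy = 1/2.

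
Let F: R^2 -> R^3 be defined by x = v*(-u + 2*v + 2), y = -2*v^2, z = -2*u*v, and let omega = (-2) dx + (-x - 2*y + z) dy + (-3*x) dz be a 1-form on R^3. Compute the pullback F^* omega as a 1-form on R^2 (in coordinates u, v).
F^* omega = (2*v*(-3*u*v + 6*v^2 + 6*v + 1)) du + (-6*u^2*v + 16*u*v^2 + 12*u*v + 2*u - 8*v^3 + 8*v^2 - 8*v - 4) dv

Using F^*(f dg) = (f ∘ F) d(g ∘ F), substitute each coordinate x_i by F_i(u, v) in f_i, and replace dx_i by d F_i = (∂F_i/∂u) du + (∂F_i/∂v) dv.
  For the x component: f_1(F) = -2; d F_1 = (-v) du + (-u + 4*v + 2) dv
  For the y component: f_2(F) = v*(-u + 2*v - 2); d F_2 = (0) du + (-4*v) dv
  For the z component: f_3(F) = 3*v*(u - 2*v - 2); d F_3 = (-2*v) du + (-2*u) dv
Combining and collecting du, dv coefficients:
  coeff of du: 2*v*(-3*u*v + 6*v^2 + 6*v + 1)
  coeff of dv: -6*u^2*v + 16*u*v^2 + 12*u*v + 2*u - 8*v^3 + 8*v^2 - 8*v - 4
F^* omega = (2*v*(-3*u*v + 6*v^2 + 6*v + 1)) du + (-6*u^2*v + 16*u*v^2 + 12*u*v + 2*u - 8*v^3 + 8*v^2 - 8*v - 4) dv.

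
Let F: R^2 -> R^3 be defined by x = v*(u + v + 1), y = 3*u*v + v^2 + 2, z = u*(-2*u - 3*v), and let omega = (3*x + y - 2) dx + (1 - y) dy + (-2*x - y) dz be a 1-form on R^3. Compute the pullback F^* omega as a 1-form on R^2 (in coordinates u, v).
F^* omega = (20*u^2*v + 24*u*v^2 + 8*u*v + 8*u + 10*v^3 + 9*v^2 + 3*v) du + (12*u^2*v + 16*u*v^2 + 15*u*v + 3*u + 6*v^3 + 10*v^2 + v) dv

Using F^*(f dg) = (f ∘ F) d(g ∘ F), substitute each coordinate x_i by F_i(u, v) in f_i, and replace dx_i by d F_i = (∂F_i/∂u) du + (∂F_i/∂v) dv.
  For the x component: f_1(F) = v*(6*u + 4*v + 3); d F_1 = (v) du + (u + 2*v + 1) dv
  For the y component: f_2(F) = -3*u*v - v^2 - 1; d F_2 = (3*v) du + (3*u + 2*v) dv
  For the z component: f_3(F) = -5*u*v - 3*v^2 - 2*v - 2; d F_3 = (-4*u - 3*v) du + (-3*u) dv
Combining and collecting du, dv coefficients:
  coeff of du: 20*u^2*v + 24*u*v^2 + 8*u*v + 8*u + 10*v^3 + 9*v^2 + 3*v
  coeff of dv: 12*u^2*v + 16*u*v^2 + 15*u*v + 3*u + 6*v^3 + 10*v^2 + v
F^* omega = (20*u^2*v + 24*u*v^2 + 8*u*v + 8*u + 10*v^3 + 9*v^2 + 3*v) du + (12*u^2*v + 16*u*v^2 + 15*u*v + 3*u + 6*v^3 + 10*v^2 + v) dv.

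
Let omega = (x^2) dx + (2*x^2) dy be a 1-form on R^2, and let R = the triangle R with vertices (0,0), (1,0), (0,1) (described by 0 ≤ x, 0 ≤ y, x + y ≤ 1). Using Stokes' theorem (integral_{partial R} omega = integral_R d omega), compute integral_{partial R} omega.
integral_(partial R) omega = 2/3

Stokes: integral_partial_R omega = integral_R d omega with d omega = (∂Q/∂x - ∂P/∂y) dx ∧ dy.
  ∂Q/∂x = 4*x
  ∂P/∂y = 0
  integrand = ∂Q/∂x - ∂P/∂y = 4*x.
Integrating over R: integral_0^1 integral_0^{1-x} (4*x) dy dx = 2/3.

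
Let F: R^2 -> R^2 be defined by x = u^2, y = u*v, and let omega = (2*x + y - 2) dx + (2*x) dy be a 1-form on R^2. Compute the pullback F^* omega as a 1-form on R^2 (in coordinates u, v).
F^* omega = (4*u*(u^2 + u*v - 1)) du + (2*u^3) dv

Using F^*(f dg) = (f ∘ F) d(g ∘ F), substitute each coordinate x_i by F_i(u, v) in f_i, and replace dx_i by d F_i = (∂F_i/∂u) du + (∂F_i/∂v) dv.
  For the x component: f_1(F) = 2*u^2 + u*v - 2; d F_1 = (2*u) du + (0) dv
  For the y component: f_2(F) = 2*u^2; d F_2 = (v) du + (u) dv
Combining and collecting du, dv coefficients:
  coeff of du: 4*u*(u^2 + u*v - 1)
  coeff of dv: 2*u^3
F^* omega = (4*u*(u^2 + u*v - 1)) du + (2*u^3) dv.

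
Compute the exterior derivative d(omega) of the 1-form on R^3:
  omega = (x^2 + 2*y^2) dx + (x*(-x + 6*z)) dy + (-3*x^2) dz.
d(omega) = (-2*x - 4*y + 6*z) dx ∧ dy + (-6*x) dx ∧ dz + (-6*x) dy ∧ dz

For a 1-form omega = sum_i f_i dx_i, the exterior derivative is
  d(omega) = sum_{i < j} (∂f_j/∂x_i - ∂f_i/∂x_j) dx_i ∧ dx_j.
  coefficient of dx ∧ dy: ∂f_2/∂x - ∂f_1/∂y = ∂(x*(-x + 6*z))/∂x - ∂(x^2 + 2*y^2)/∂y = -2*x - 4*y + 6*z
  coefficient of dx ∧ dz: ∂f_3/∂x - ∂f_1/∂z = ∂(-3*x^2)/∂x - ∂(x^2 + 2*y^2)/∂z = -6*x
  coefficient of dy ∧ dz: ∂f_3/∂y - ∂f_2/∂z = ∂(-3*x^2)/∂y - ∂(x*(-x + 6*z))/∂z = -6*x
Assembling: d(omega) = (-2*x - 4*y + 6*z) dx ∧ dy + (-6*x) dx ∧ dz + (-6*x) dy ∧ dz.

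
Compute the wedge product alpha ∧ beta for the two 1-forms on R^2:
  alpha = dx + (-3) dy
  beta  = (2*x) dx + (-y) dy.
alpha ∧ beta = (6*x - y) dx ∧ dy

Distribute the wedge, using dx_i ∧ dx_j = -dx_j ∧ dx_i and dx_i ∧ dx_i = 0. For each pair (i, j) with i < j, the coefficient of dx_i ∧ dx_j in alpha ∧ beta is (alpha_i * beta_j - alpha_j * beta_i). Collecting: alpha ∧ beta = (6*x - y) dx ∧ dy.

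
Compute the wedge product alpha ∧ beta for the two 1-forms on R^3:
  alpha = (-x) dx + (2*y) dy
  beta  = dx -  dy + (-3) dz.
alpha ∧ beta = (x - 2*y) dx ∧ dy + (3*x) dx ∧ dz + (-6*y) dy ∧ dz

Distribute the wedge, using dx_i ∧ dx_j = -dx_j ∧ dx_i and dx_i ∧ dx_i = 0. For each pair (i, j) with i < j, the coefficient of dx_i ∧ dx_j in alpha ∧ beta is (alpha_i * beta_j - alpha_j * beta_i). Collecting: alpha ∧ beta = (x - 2*y) dx ∧ dy + (3*x) dx ∧ dz + (-6*y) dy ∧ dz.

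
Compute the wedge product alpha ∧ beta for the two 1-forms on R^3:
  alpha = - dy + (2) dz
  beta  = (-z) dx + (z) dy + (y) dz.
alpha ∧ beta = (-z) dx ∧ dy + (-y - 2*z) dy ∧ dz + (2*z) dx ∧ dz

Distribute the wedge, using dx_i ∧ dx_j = -dx_j ∧ dx_i and dx_i ∧ dx_i = 0. For each pair (i, j) with i < j, the coefficient of dx_i ∧ dx_j in alpha ∧ beta is (alpha_i * beta_j - alpha_j * beta_i). Collecting: alpha ∧ beta = (-z) dx ∧ dy + (-y - 2*z) dy ∧ dz + (2*z) dx ∧ dz.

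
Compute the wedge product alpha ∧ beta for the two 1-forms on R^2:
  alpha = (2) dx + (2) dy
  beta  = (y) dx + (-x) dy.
alpha ∧ beta = (-2*x - 2*y) dx ∧ dy

Distribute the wedge, using dx_i ∧ dx_j = -dx_j ∧ dx_i and dx_i ∧ dx_i = 0. For each pair (i, j) with i < j, the coefficient of dx_i ∧ dx_j in alpha ∧ beta is (alpha_i * beta_j - alpha_j * beta_i). Collecting: alpha ∧ beta = (-2*x - 2*y) dx ∧ dy.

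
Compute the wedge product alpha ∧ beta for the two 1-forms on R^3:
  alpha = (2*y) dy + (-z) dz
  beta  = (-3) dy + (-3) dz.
alpha ∧ beta = (-6*y - 3*z) dy ∧ dz

Distribute the wedge, using dx_i ∧ dx_j = -dx_j ∧ dx_i and dx_i ∧ dx_i = 0. For each pair (i, j) with i < j, the coefficient of dx_i ∧ dx_j in alpha ∧ beta is (alpha_i * beta_j - alpha_j * beta_i). Collecting: alpha ∧ beta = (-6*y - 3*z) dy ∧ dz.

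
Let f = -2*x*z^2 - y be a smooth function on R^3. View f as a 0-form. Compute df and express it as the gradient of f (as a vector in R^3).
df = (-2*z^2) dx + (-1) dy + (-4*x*z) dz; grad f = (-2*z^2, -1, -4*x*z)

For a 0-form f, d f = (∂f/∂x) dx + (∂f/∂y) dy + (∂f/∂z) dz. The components of the vector representation are exactly the entries of grad f in Cartesian coordinates:
  ∂f/∂x = -2*z^2
  ∂f/∂y = -1
  ∂f/∂z = -4*x*z.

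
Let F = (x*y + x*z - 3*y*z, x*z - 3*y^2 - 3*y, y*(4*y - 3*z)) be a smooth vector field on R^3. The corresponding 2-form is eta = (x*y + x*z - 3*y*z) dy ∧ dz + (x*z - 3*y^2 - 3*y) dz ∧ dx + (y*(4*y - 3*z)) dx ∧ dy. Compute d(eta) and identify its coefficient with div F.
d(eta) = (-8*y + z - 3) dx ∧ dy ∧ dz; div F = -8*y + z - 3

For a 2-form in R^3 of the form above, applying d gives a 3-form with coefficient ∂P/∂x + ∂Q/∂y + ∂R/∂z:
  ∂P/∂x = y + z
  ∂Q/∂y = -6*y - 3
  ∂R/∂z = -3*y
Sum = -8*y + z - 3, which is exactly div F.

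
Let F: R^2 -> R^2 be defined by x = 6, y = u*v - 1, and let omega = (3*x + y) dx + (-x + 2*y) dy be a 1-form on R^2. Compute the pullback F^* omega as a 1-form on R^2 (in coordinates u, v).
F^* omega = (2*v*(u*v - 4)) du + (2*u*(u*v - 4)) dv

Using F^*(f dg) = (f ∘ F) d(g ∘ F), substitute each coordinate x_i by F_i(u, v) in f_i, and replace dx_i by d F_i = (∂F_i/∂u) du + (∂F_i/∂v) dv.
  For the x component: f_1(F) = u*v + 17; d F_1 = (0) du + (0) dv
  For the y component: f_2(F) = 2*u*v - 8; d F_2 = (v) du + (u) dv
Combining and collecting du, dv coefficients:
  coeff of du: 2*v*(u*v - 4)
  coeff of dv: 2*u*(u*v - 4)
F^* omega = (2*v*(u*v - 4)) du + (2*u*(u*v - 4)) dv.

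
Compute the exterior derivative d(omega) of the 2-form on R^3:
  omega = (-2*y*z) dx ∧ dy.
d(omega) = (-2*y) dx ∧ dy ∧ dz

For a 2-form omega = sum_{i<j} g_{ij} dx_i ∧ dx_j, the exterior derivative is
  d(omega) = sum_{i<j} d(g_{ij}) ∧ dx_i ∧ dx_j = sum_{i<j, k} (∂g_{ij}/∂x_k) dx_k ∧ dx_i ∧ dx_j.
Expand each term, using dx_k ∧ dx_i ∧ dx_j = sgn(permutation) dx_{(a)} ∧ dx_{(b)} ∧ dx_{(c)} with (a < b < c) sorted:
  d(-2*y*z) includes (∂/∂z)(-2*y*z) dz = (-2*y) dz, which multiplied by dx ∧ dy gives (-2*y) dx ∧ dy ∧ dz
Collecting like 3-forms: d(omega) = (-2*y) dx ∧ dy ∧ dz.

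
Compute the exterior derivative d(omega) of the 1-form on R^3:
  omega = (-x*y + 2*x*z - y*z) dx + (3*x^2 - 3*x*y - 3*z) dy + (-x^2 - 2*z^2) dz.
d(omega) = (7*x - 3*y + z) dx ∧ dy + (-4*x + y) dx ∧ dz + (3) dy ∧ dz

For a 1-form omega = sum_i f_i dx_i, the exterior derivative is
  d(omega) = sum_{i < j} (∂f_j/∂x_i - ∂f_i/∂x_j) dx_i ∧ dx_j.
  coefficient of dx ∧ dy: ∂f_2/∂x - ∂f_1/∂y = ∂(3*x^2 - 3*x*y - 3*z)/∂x - ∂(-x*y + 2*x*z - y*z)/∂y = 7*x - 3*y + z
  coefficient of dx ∧ dz: ∂f_3/∂x - ∂f_1/∂z = ∂(-x^2 - 2*z^2)/∂x - ∂(-x*y + 2*x*z - y*z)/∂z = -4*x + y
  coefficient of dy ∧ dz: ∂f_3/∂y - ∂f_2/∂z = ∂(-x^2 - 2*z^2)/∂y - ∂(3*x^2 - 3*x*y - 3*z)/∂z = 3
Assembling: d(omega) = (7*x - 3*y + z) dx ∧ dy + (-4*x + y) dx ∧ dz + (3) dy ∧ dz.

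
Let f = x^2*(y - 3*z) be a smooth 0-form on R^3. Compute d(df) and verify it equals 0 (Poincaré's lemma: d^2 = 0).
d(df) = 0

Step 1: df = sum_i (∂f/∂x_i) dx_i = (2*x*(y - 3*z)) dx + (x^2) dy + (-3*x^2) dz.
Step 2: Apply d again. Using the 1-form formula, the coefficient of dx ∧ dy in d(df) is ∂^2 f/∂x ∂y - ∂^2 f/∂y ∂x = (2*x) - (2*x) = 0 (equality of mixed partials for smooth f).
Similarly for dx ∧ dz and dy ∧ dz — all coefficients vanish. So d(df) = 0.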